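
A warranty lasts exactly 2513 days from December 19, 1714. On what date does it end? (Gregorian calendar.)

November 5, 1721

+365 (one year) → Dec 19, 1715 (2148 left).
+366 (one year; includes Feb 29, 1716) → Dec 19, 1716 (1782 left).
+365 (one year) → Dec 19, 1717 (1417 left).
+365 (one year) → Dec 19, 1718 (1052 left).
+365 (one year) → Dec 19, 1719 (687 left).
+366 (one year; includes Feb 29, 1720) → Dec 19, 1720 (321 left).
Dec has 31 days: +13 → Jan 1, 1721 (308 left).
Jan has 31 days: +31 → Feb 1, 1721 (277 left).
Feb has 28 days: +28 → Mar 1, 1721 (249 left).
Mar has 31 days: +31 → Apr 1, 1721 (218 left).
Apr has 30 days: +30 → May 1, 1721 (188 left).
May has 31 days: +31 → Jun 1, 1721 (157 left).
Jun has 30 days: +30 → Jul 1, 1721 (127 left).
Jul has 31 days: +31 → Aug 1, 1721 (96 left).
Aug has 31 days: +31 → Sep 1, 1721 (65 left).
Sep has 30 days: +30 → Oct 1, 1721 (35 left).
Oct has 31 days: +31 → Nov 1, 1721 (4 left).
+4 → Nov 5, 1721.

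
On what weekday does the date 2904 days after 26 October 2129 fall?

First find the weekday of Oct 26, 2129. Doomsday rule: the anchor day for the 2100s is Sunday. For year 29: 29÷12 = 2 r 5, and 5÷4 = 1, so 2+5+1 = 8.
Sunday + 8 ≡ Monday — that's 2129's doomsday.
In October the doomsday date is Oct 10.
Oct 26 is 16 days after Oct 10; 16 mod 7 = 2, so Monday + 2 = Wednesday.
2904 mod 7 = 6, so 2904 days after a Wednesday is Wednesday + 6 = Tuesday.

Tuesday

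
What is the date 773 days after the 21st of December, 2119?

+366 (one year; includes Feb 29, 2120) → Dec 21, 2120 (407 left).
+365 (one year) → Dec 21, 2121 (42 left).
Dec has 31 days: +11 → Jan 1, 2122 (31 left).
Jan has 31 days: +31 → Feb 1, 2122 (0 left).

February 1, 2122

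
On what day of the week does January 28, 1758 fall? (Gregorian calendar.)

Saturday

Doomsday rule: the anchor day for the 1700s is Sunday. For year 58: 58÷12 = 4 r 10, and 10÷4 = 2, so 4+10+2 = 16.
Sunday + 16 ≡ Tuesday — that's 1758's doomsday.
In January the doomsday date is Jan 3 (1758 is not a leap year).
Jan 28 is 25 days after Jan 3; 25 mod 7 = 4, so Tuesday + 4 = Saturday.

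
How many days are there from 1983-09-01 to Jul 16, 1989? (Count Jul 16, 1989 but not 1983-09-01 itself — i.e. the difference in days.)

2145

Sep 1, 1983 → Sep 1, 1984: 366 days (Feb 29, 1984 is in that span).
Sep 1, 1984 → Sep 1, 1985: 365 days.
Sep 1, 1985 → Sep 1, 1986: 365 days.
Sep 1, 1986 → Sep 1, 1987: 365 days.
Sep 1, 1987 → Sep 1, 1988: 366 days (Feb 29, 1988 is in that span).
Sep 1, 1988 → Oct 1, 1988: 30 days (September has 30).
Oct 1, 1988 → Nov 1, 1988: 31 days (October has 31).
Nov 1, 1988 → Dec 1, 1988: 30 days (November has 30).
Dec 1, 1988 → Jan 1, 1989: 31 days (December has 31).
Jan 1, 1989 → Feb 1, 1989: 31 days (January has 31).
Feb 1, 1989 → Mar 1, 1989: 28 days (February has 28).
Mar 1, 1989 → Apr 1, 1989: 31 days (March has 31).
Apr 1, 1989 → May 1, 1989: 30 days (April has 30).
May 1, 1989 → Jun 1, 1989: 31 days (May has 31).
Jun 1, 1989 → Jul 1, 1989: 30 days (June has 30).
Jul 1, 1989 → Jul 16, 1989: 15 days.
Total: 2145 days.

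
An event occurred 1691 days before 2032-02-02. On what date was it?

−365 (one year) → Feb 2, 2031 (1326 left).
−365 (one year) → Feb 2, 2030 (961 left).
−365 (one year) → Feb 2, 2029 (596 left).
−366 (one year; includes Feb 29, 2028) → Feb 2, 2028 (230 left).
−2 → Jan 31, 2028 (end of Jan, 31 days; 228 left).
−31 → Dec 31, 2027 (end of Dec, 31 days; 197 left).
−31 → Nov 30, 2027 (end of Nov, 30 days; 166 left).
−30 → Oct 31, 2027 (end of Oct, 31 days; 136 left).
−31 → Sep 30, 2027 (end of Sep, 30 days; 105 left).
−30 → Aug 31, 2027 (end of Aug, 31 days; 75 left).
−31 → Jul 31, 2027 (end of Jul, 31 days; 44 left).
−31 → Jun 30, 2027 (end of Jun, 30 days; 13 left).
−13 → Jun 17, 2027.

June 17, 2027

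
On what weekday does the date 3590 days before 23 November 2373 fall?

First find the weekday of Nov 23, 2373. Doomsday rule: the anchor day for the 2300s is Wednesday. For year 73: 73÷12 = 6 r 1, and 1÷4 = 0, so 6+1+0 = 7.
Wednesday + 7 ≡ Wednesday — that's 2373's doomsday.
In November the doomsday date is Nov 7.
Nov 23 is 16 days after Nov 7; 16 mod 7 = 2, so Wednesday + 2 = Friday.
3590 mod 7 = 6, so 3590 days before a Friday is Friday − 6 = Saturday.

Saturday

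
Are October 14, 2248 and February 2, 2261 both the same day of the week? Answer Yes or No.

From Oct 14, 2248 to Feb 2, 2261 is 4494 days.
4494 mod 7 = 0, so they are the same weekday.
(Oct 14, 2248 is a Saturday; Feb 2, 2261 is a Saturday.)

Yes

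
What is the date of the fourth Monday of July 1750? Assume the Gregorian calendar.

July 1, 1750 is a Wednesday.
The first Monday is therefore July 6 (5 days later).
The fourth Monday is 6 + 3×7 = July 27.

July 27, 1750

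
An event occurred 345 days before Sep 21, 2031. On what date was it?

−21 → Aug 31, 2031 (end of Aug, 31 days; 324 left).
−31 → Jul 31, 2031 (end of Jul, 31 days; 293 left).
−31 → Jun 30, 2031 (end of Jun, 30 days; 262 left).
−30 → May 31, 2031 (end of May, 31 days; 232 left).
−31 → Apr 30, 2031 (end of Apr, 30 days; 201 left).
−30 → Mar 31, 2031 (end of Mar, 31 days; 171 left).
−31 → Feb 28, 2031 (end of Feb, 28 days; 140 left).
−28 → Jan 31, 2031 (end of Jan, 31 days; 112 left).
−31 → Dec 31, 2030 (end of Dec, 31 days; 81 left).
−31 → Nov 30, 2030 (end of Nov, 30 days; 50 left).
−30 → Oct 31, 2030 (end of Oct, 31 days; 20 left).
−20 → Oct 11, 2030.

October 11, 2030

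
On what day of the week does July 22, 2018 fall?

Sunday

Doomsday rule: the anchor day for the 2000s is Tuesday. For year 18: 18÷12 = 1 r 6, and 6÷4 = 1, so 1+6+1 = 8.
Tuesday + 8 ≡ Wednesday — that's 2018's doomsday.
In July the doomsday date is Jul 11.
Jul 22 is 11 days after Jul 11; 11 mod 7 = 4, so Wednesday + 4 = Sunday.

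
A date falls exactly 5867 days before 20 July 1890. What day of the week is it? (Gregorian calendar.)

First find the weekday of Jul 20, 1890. Doomsday rule: the anchor day for the 1800s is Friday. For year 90: 90÷12 = 7 r 6, and 6÷4 = 1, so 7+6+1 = 14.
Friday + 14 ≡ Friday — that's 1890's doomsday.
In July the doomsday date is Jul 11.
Jul 20 is 9 days after Jul 11; 9 mod 7 = 2, so Friday + 2 = Sunday.
5867 mod 7 = 1, so 5867 days before a Sunday is Sunday − 1 = Saturday.

Saturday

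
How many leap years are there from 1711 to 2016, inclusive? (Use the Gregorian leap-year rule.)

Multiples of 4 in [1711,2016]: 77.
Of those, multiples of 100: 3 (not leap unless ÷400).
Multiples of 400: 1.
Leap years = 77 − 3 + 1 = 75.

75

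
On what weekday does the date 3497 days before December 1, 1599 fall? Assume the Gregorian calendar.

Saturday

Dec 1, 1599 is a Wednesday.
3497 mod 7 = 4, so 3497 days before a Wednesday is Wednesday − 4 = Saturday.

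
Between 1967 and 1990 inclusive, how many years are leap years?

6

Multiples of 4 in [1967,1990]: 6.
Of those, multiples of 100: 0 (not leap unless ÷400).
Multiples of 400: 0.
Leap years = 6 − 0 + 0 = 6.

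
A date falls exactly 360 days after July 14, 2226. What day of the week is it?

First find the weekday of Jul 14, 2226. Doomsday rule: the anchor day for the 2200s is Friday. For year 26: 26÷12 = 2 r 2, and 2÷4 = 0, so 2+2+0 = 4.
Friday + 4 ≡ Tuesday — that's 2226's doomsday.
In July the doomsday date is Jul 11.
Jul 14 is 3 days after Jul 11; 3 mod 7 = 3, so Tuesday + 3 = Friday.
360 mod 7 = 3, so 360 days after a Friday is Friday + 3 = Monday.

Monday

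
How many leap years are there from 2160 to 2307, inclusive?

35

Multiples of 4 in [2160,2307]: 37.
Of those, multiples of 100: 2 (not leap unless ÷400).
Multiples of 400: 0.
Leap years = 37 − 2 + 0 = 35.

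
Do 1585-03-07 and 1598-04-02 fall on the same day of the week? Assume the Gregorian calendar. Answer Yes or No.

From Mar 7, 1585 to Apr 2, 1598 is 4774 days.
4774 mod 7 = 0, so they are the same weekday.
(Mar 7, 1585 is a Thursday; Apr 2, 1598 is a Thursday.)

Yes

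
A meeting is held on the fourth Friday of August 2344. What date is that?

August 1, 2344 is a Tuesday.
The first Friday is therefore August 4 (3 days later).
The fourth Friday is 4 + 3×7 = August 25.

August 25, 2344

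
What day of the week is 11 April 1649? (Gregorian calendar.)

Sunday

Doomsday rule: the anchor day for the 1600s is Tuesday. For year 49: 49÷12 = 4 r 1, and 1÷4 = 0, so 4+1+0 = 5.
Tuesday + 5 ≡ Sunday — that's 1649's doomsday.
In April the doomsday date is Apr 4.
Apr 11 is 7 days after Apr 4; 7 mod 7 = 0, so Sunday + 0 = Sunday.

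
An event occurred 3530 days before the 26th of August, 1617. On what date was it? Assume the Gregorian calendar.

−365 (one year) → Aug 26, 1616 (3165 left).
−366 (one year; includes Feb 29, 1616) → Aug 26, 1615 (2799 left).
−365 (one year) → Aug 26, 1614 (2434 left).
−365 (one year) → Aug 26, 1613 (2069 left).
−365 (one year) → Aug 26, 1612 (1704 left).
−366 (one year; includes Feb 29, 1612) → Aug 26, 1611 (1338 left).
−365 (one year) → Aug 26, 1610 (973 left).
−365 (one year) → Aug 26, 1609 (608 left).
−365 (one year) → Aug 26, 1608 (243 left).
−26 → Jul 31, 1608 (end of Jul, 31 days; 217 left).
−31 → Jun 30, 1608 (end of Jun, 30 days; 186 left).
−30 → May 31, 1608 (end of May, 31 days; 156 left).
−31 → Apr 30, 1608 (end of Apr, 30 days; 125 left).
−30 → Mar 31, 1608 (end of Mar, 31 days; 95 left).
−31 → Feb 29, 1608 (end of Feb, 29 days; 64 left).
−29 → Jan 31, 1608 (end of Jan, 31 days; 35 left).
−31 → Dec 31, 1607 (end of Dec, 31 days; 4 left).
−4 → Dec 27, 1607.

December 27, 1607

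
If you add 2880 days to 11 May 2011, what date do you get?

March 30, 2019

+366 (one year; includes Feb 29, 2012) → May 11, 2012 (2514 left).
+365 (one year) → May 11, 2013 (2149 left).
+365 (one year) → May 11, 2014 (1784 left).
+365 (one year) → May 11, 2015 (1419 left).
+366 (one year; includes Feb 29, 2016) → May 11, 2016 (1053 left).
+365 (one year) → May 11, 2017 (688 left).
+365 (one year) → May 11, 2018 (323 left).
May has 31 days: +21 → Jun 1, 2018 (302 left).
Jun has 30 days: +30 → Jul 1, 2018 (272 left).
Jul has 31 days: +31 → Aug 1, 2018 (241 left).
Aug has 31 days: +31 → Sep 1, 2018 (210 left).
Sep has 30 days: +30 → Oct 1, 2018 (180 left).
Oct has 31 days: +31 → Nov 1, 2018 (149 left).
Nov has 30 days: +30 → Dec 1, 2018 (119 left).
Dec has 31 days: +31 → Jan 1, 2019 (88 left).
Jan has 31 days: +31 → Feb 1, 2019 (57 left).
Feb has 28 days: +28 → Mar 1, 2019 (29 left).
+29 → Mar 30, 2019.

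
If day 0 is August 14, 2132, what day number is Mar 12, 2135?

940

Aug 14, 2132 → Aug 14, 2133: 365 days.
Aug 14, 2133 → Aug 14, 2134: 365 days.
Aug 14, 2134 → Sep 14, 2134: 31 days (August has 31).
Sep 14, 2134 → Oct 14, 2134: 30 days (September has 30).
Oct 14, 2134 → Nov 14, 2134: 31 days (October has 31).
Nov 14, 2134 → Dec 14, 2134: 30 days (November has 30).
Dec 14, 2134 → Jan 14, 2135: 31 days (December has 31).
Jan 14, 2135 → Feb 14, 2135: 31 days (January has 31).
Feb 14, 2135 → Mar 12, 2135: 26 days.
Total: 940 days.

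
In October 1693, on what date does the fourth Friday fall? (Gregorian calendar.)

October 23, 1693

October 1, 1693 is a Thursday.
The first Friday is therefore October 2 (1 days later).
The fourth Friday is 2 + 3×7 = October 23.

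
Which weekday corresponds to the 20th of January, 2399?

Wednesday

Doomsday rule: the anchor day for the 2300s is Wednesday. For year 99: 99÷12 = 8 r 3, and 3÷4 = 0, so 8+3+0 = 11.
Wednesday + 11 ≡ Sunday — that's 2399's doomsday.
In January the doomsday date is Jan 3 (2399 is not a leap year).
Jan 20 is 17 days after Jan 3; 17 mod 7 = 3, so Sunday + 3 = Wednesday.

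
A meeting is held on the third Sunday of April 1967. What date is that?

April 1, 1967 is a Saturday.
The first Sunday is therefore April 2 (1 days later).
The third Sunday is 2 + 2×7 = April 16.

April 16, 1967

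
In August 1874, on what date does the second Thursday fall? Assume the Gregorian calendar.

August 13, 1874

August 1, 1874 is a Saturday.
The first Thursday is therefore August 6 (5 days later).
The second Thursday is 6 + 1×7 = August 13.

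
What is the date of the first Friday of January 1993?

January 1, 1993

January 1, 1993 is a Friday.
The first Friday is therefore January 1 (same day).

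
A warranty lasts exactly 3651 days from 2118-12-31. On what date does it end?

December 29, 2128

+365 (one year) → Dec 31, 2119 (3286 left).
+366 (one year; includes Feb 29, 2120) → Dec 31, 2120 (2920 left).
+365 (one year) → Dec 31, 2121 (2555 left).
+365 (one year) → Dec 31, 2122 (2190 left).
+365 (one year) → Dec 31, 2123 (1825 left).
+366 (one year; includes Feb 29, 2124) → Dec 31, 2124 (1459 left).
+365 (one year) → Dec 31, 2125 (1094 left).
+365 (one year) → Dec 31, 2126 (729 left).
+365 (one year) → Dec 31, 2127 (364 left).
Dec has 31 days: +1 → Jan 1, 2128 (363 left).
Jan has 31 days: +31 → Feb 1, 2128 (332 left).
Feb has 29 days: +29 → Mar 1, 2128 (303 left).
Mar has 31 days: +31 → Apr 1, 2128 (272 left).
Apr has 30 days: +30 → May 1, 2128 (242 left).
May has 31 days: +31 → Jun 1, 2128 (211 left).
Jun has 30 days: +30 → Jul 1, 2128 (181 left).
Jul has 31 days: +31 → Aug 1, 2128 (150 left).
Aug has 31 days: +31 → Sep 1, 2128 (119 left).
Sep has 30 days: +30 → Oct 1, 2128 (89 left).
Oct has 31 days: +31 → Nov 1, 2128 (58 left).
Nov has 30 days: +30 → Dec 1, 2128 (28 left).
+28 → Dec 29, 2128.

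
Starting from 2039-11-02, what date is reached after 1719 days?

+366 (one year; includes Feb 29, 2040) → Nov 2, 2040 (1353 left).
+365 (one year) → Nov 2, 2041 (988 left).
+365 (one year) → Nov 2, 2042 (623 left).
+365 (one year) → Nov 2, 2043 (258 left).
Nov has 30 days: +29 → Dec 1, 2043 (229 left).
Dec has 31 days: +31 → Jan 1, 2044 (198 left).
Jan has 31 days: +31 → Feb 1, 2044 (167 left).
Feb has 29 days: +29 → Mar 1, 2044 (138 left).
Mar has 31 days: +31 → Apr 1, 2044 (107 left).
Apr has 30 days: +30 → May 1, 2044 (77 left).
May has 31 days: +31 → Jun 1, 2044 (46 left).
Jun has 30 days: +30 → Jul 1, 2044 (16 left).
+16 → Jul 17, 2044.

July 17, 2044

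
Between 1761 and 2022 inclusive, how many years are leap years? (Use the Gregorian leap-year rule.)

63

Multiples of 4 in [1761,2022]: 65.
Of those, multiples of 100: 3 (not leap unless ÷400).
Multiples of 400: 1.
Leap years = 65 − 3 + 1 = 63.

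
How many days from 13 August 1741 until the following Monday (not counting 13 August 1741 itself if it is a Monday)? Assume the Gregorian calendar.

1

Aug 13, 1741 is a Sunday.
From Sunday to the next Monday is 1 day.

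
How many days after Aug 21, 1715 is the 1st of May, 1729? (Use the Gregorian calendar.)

5002

Aug 21, 1715 → Aug 21, 1716: 366 days (Feb 29, 1716 is in that span).
Aug 21, 1716 → Aug 21, 1717: 365 days.
Aug 21, 1717 → Aug 21, 1718: 365 days.
Aug 21, 1718 → Aug 21, 1719: 365 days.
Aug 21, 1719 → Aug 21, 1720: 366 days (Feb 29, 1720 is in that span).
Aug 21, 1720 → Aug 21, 1721: 365 days.
Aug 21, 1721 → Aug 21, 1722: 365 days.
Aug 21, 1722 → Aug 21, 1723: 365 days.
Aug 21, 1723 → Aug 21, 1724: 366 days (Feb 29, 1724 is in that span).
Aug 21, 1724 → Aug 21, 1725: 365 days.
Aug 21, 1725 → Aug 21, 1726: 365 days.
Aug 21, 1726 → Aug 21, 1727: 365 days.
Aug 21, 1727 → Aug 21, 1728: 366 days (Feb 29, 1728 is in that span).
Aug 21, 1728 → Sep 21, 1728: 31 days (August has 31).
Sep 21, 1728 → Oct 21, 1728: 30 days (September has 30).
Oct 21, 1728 → Nov 21, 1728: 31 days (October has 31).
Nov 21, 1728 → Dec 21, 1728: 30 days (November has 30).
Dec 21, 1728 → Jan 21, 1729: 31 days (December has 31).
Jan 21, 1729 → Feb 21, 1729: 31 days (January has 31).
Feb 21, 1729 → Mar 21, 1729: 28 days (February has 28).
Mar 21, 1729 → Apr 21, 1729: 31 days (March has 31).
Apr 21, 1729 → May 1, 1729: 10 days.
Total: 5002 days.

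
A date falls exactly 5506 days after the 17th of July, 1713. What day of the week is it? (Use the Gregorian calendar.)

Jul 17, 1713 is a Monday.
5506 mod 7 = 4, so 5506 days after a Monday is Monday + 4 = Friday.

Friday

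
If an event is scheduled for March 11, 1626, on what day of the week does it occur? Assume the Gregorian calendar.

Doomsday rule: the anchor day for the 1600s is Tuesday. For year 26: 26÷12 = 2 r 2, and 2÷4 = 0, so 2+2+0 = 4.
Tuesday + 4 ≡ Saturday — that's 1626's doomsday.
In March the doomsday date is Mar 14.
Mar 11 is 3 days before Mar 14; 3 mod 7 = 3, so Saturday − 3 = Wednesday.

Wednesday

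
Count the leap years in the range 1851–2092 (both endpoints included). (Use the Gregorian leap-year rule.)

Multiples of 4 in [1851,2092]: 61.
Of those, multiples of 100: 2 (not leap unless ÷400).
Multiples of 400: 1.
Leap years = 61 − 2 + 1 = 60.

60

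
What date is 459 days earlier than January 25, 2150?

−365 (one year) → Jan 25, 2149 (94 left).
−25 → Dec 31, 2148 (end of Dec, 31 days; 69 left).
−31 → Nov 30, 2148 (end of Nov, 30 days; 38 left).
−30 → Oct 31, 2148 (end of Oct, 31 days; 8 left).
−8 → Oct 23, 2148.

October 23, 2148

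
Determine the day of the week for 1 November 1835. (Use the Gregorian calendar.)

Doomsday rule: the anchor day for the 1800s is Friday. For year 35: 35÷12 = 2 r 11, and 11÷4 = 2, so 2+11+2 = 15.
Friday + 15 ≡ Saturday — that's 1835's doomsday.
In November the doomsday date is Nov 7.
Nov 1 is 6 days before Nov 7; 6 mod 7 = 6, so Saturday − 6 = Sunday.

Sunday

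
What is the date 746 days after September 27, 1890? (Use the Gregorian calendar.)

+365 (one year) → Sep 27, 1891 (381 left).
Sep has 30 days: +4 → Oct 1, 1891 (377 left).
Oct has 31 days: +31 → Nov 1, 1891 (346 left).
Nov has 30 days: +30 → Dec 1, 1891 (316 left).
Dec has 31 days: +31 → Jan 1, 1892 (285 left).
Jan has 31 days: +31 → Feb 1, 1892 (254 left).
Feb has 29 days: +29 → Mar 1, 1892 (225 left).
Mar has 31 days: +31 → Apr 1, 1892 (194 left).
Apr has 30 days: +30 → May 1, 1892 (164 left).
May has 31 days: +31 → Jun 1, 1892 (133 left).
Jun has 30 days: +30 → Jul 1, 1892 (103 left).
Jul has 31 days: +31 → Aug 1, 1892 (72 left).
Aug has 31 days: +31 → Sep 1, 1892 (41 left).
Sep has 30 days: +30 → Oct 1, 1892 (11 left).
+11 → Oct 12, 1892.

October 12, 1892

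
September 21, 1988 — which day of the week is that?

Wednesday

January 1, 1988 is a Friday.
Jan 1, 1988 → Feb 1, 1988: 31 days (January has 31).
Feb 1, 1988 → Mar 1, 1988: 29 days (February has 29).
Mar 1, 1988 → Apr 1, 1988: 31 days (March has 31).
Apr 1, 1988 → May 1, 1988: 30 days (April has 30).
May 1, 1988 → Jun 1, 1988: 31 days (May has 31).
Jun 1, 1988 → Jul 1, 1988: 30 days (June has 30).
Jul 1, 1988 → Aug 1, 1988: 31 days (July has 31).
Aug 1, 1988 → Sep 1, 1988: 31 days (August has 31).
Sep 1, 1988 → Sep 21, 1988: 20 days.
Total: 264 days.
264 mod 7 = 5, so Friday + 5 = Wednesday.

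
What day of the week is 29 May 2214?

Sunday

Doomsday rule: the anchor day for the 2200s is Friday. For year 14: 14÷12 = 1 r 2, and 2÷4 = 0, so 1+2+0 = 3.
Friday + 3 ≡ Monday — that's 2214's doomsday.
In May the doomsday date is May 9.
May 29 is 20 days after May 9; 20 mod 7 = 6, so Monday + 6 = Sunday.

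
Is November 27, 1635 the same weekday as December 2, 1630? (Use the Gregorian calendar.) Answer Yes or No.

No

From Dec 2, 1630 to Nov 27, 1635 is 1821 days.
1821 mod 7 = 1, so they are different weekdays.
(Dec 2, 1630 is a Monday; Nov 27, 1635 is a Tuesday.)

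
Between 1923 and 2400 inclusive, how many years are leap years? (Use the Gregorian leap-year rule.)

117

Multiples of 4 in [1923,2400]: 120.
Of those, multiples of 100: 5 (not leap unless ÷400).
Multiples of 400: 2.
Leap years = 120 − 5 + 2 = 117.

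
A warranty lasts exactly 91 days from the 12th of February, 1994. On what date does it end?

Feb has 28 days: +17 → Mar 1, 1994 (74 left).
Mar has 31 days: +31 → Apr 1, 1994 (43 left).
Apr has 30 days: +30 → May 1, 1994 (13 left).
+13 → May 14, 1994.

May 14, 1994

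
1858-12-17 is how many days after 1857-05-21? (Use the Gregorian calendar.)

May 21, 1857 → May 21, 1858: 365 days.
May 21, 1858 → Jun 21, 1858: 31 days (May has 31).
Jun 21, 1858 → Jul 21, 1858: 30 days (June has 30).
Jul 21, 1858 → Aug 21, 1858: 31 days (July has 31).
Aug 21, 1858 → Sep 21, 1858: 31 days (August has 31).
Sep 21, 1858 → Oct 21, 1858: 30 days (September has 30).
Oct 21, 1858 → Nov 21, 1858: 31 days (October has 31).
Nov 21, 1858 → Dec 17, 1858: 26 days.
Total: 575 days.

575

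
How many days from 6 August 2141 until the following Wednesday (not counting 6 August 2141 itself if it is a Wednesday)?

Aug 6, 2141 is a Sunday.
From Sunday to the next Wednesday is 3 days.

3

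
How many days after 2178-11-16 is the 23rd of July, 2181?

Nov 16, 2178 → Nov 16, 2179: 365 days.
Nov 16, 2179 → Nov 16, 2180: 366 days (Feb 29, 2180 is in that span).
Nov 16, 2180 → Dec 16, 2180: 30 days (November has 30).
Dec 16, 2180 → Jan 16, 2181: 31 days (December has 31).
Jan 16, 2181 → Feb 16, 2181: 31 days (January has 31).
Feb 16, 2181 → Mar 16, 2181: 28 days (February has 28).
Mar 16, 2181 → Apr 16, 2181: 31 days (March has 31).
Apr 16, 2181 → May 16, 2181: 30 days (April has 30).
May 16, 2181 → Jun 16, 2181: 31 days (May has 31).
Jun 16, 2181 → Jul 16, 2181: 30 days (June has 30).
Jul 16, 2181 → Jul 23, 2181: 7 days.
Total: 980 days.

980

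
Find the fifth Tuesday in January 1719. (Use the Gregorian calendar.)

January 1, 1719 is a Sunday.
The first Tuesday is therefore January 3 (2 days later).
The fifth Tuesday is 3 + 4×7 = January 31.

January 31, 1719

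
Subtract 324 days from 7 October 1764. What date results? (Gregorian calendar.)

November 18, 1763

−7 → Sep 30, 1764 (end of Sep, 30 days; 317 left).
−30 → Aug 31, 1764 (end of Aug, 31 days; 287 left).
−31 → Jul 31, 1764 (end of Jul, 31 days; 256 left).
−31 → Jun 30, 1764 (end of Jun, 30 days; 225 left).
−30 → May 31, 1764 (end of May, 31 days; 195 left).
−31 → Apr 30, 1764 (end of Apr, 30 days; 164 left).
−30 → Mar 31, 1764 (end of Mar, 31 days; 134 left).
−31 → Feb 29, 1764 (end of Feb, 29 days; 103 left).
−29 → Jan 31, 1764 (end of Jan, 31 days; 74 left).
−31 → Dec 31, 1763 (end of Dec, 31 days; 43 left).
−31 → Nov 30, 1763 (end of Nov, 30 days; 12 left).
−12 → Nov 18, 1763.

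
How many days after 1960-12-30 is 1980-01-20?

Dec 30, 1960 → Dec 30, 1961: 365 days.
Dec 30, 1961 → Dec 30, 1962: 365 days.
Dec 30, 1962 → Dec 30, 1963: 365 days.
Dec 30, 1963 → Dec 30, 1964: 366 days (Feb 29, 1964 is in that span).
Dec 30, 1964 → Dec 30, 1965: 365 days.
Dec 30, 1965 → Dec 30, 1966: 365 days.
Dec 30, 1966 → Dec 30, 1967: 365 days.
Dec 30, 1967 → Dec 30, 1968: 366 days (Feb 29, 1968 is in that span).
Dec 30, 1968 → Dec 30, 1969: 365 days.
Dec 30, 1969 → Dec 30, 1970: 365 days.
Dec 30, 1970 → Dec 30, 1971: 365 days.
Dec 30, 1971 → Dec 30, 1972: 366 days (Feb 29, 1972 is in that span).
Dec 30, 1972 → Dec 30, 1973: 365 days.
Dec 30, 1973 → Dec 30, 1974: 365 days.
Dec 30, 1974 → Dec 30, 1975: 365 days.
Dec 30, 1975 → Dec 30, 1976: 366 days (Feb 29, 1976 is in that span).
Dec 30, 1976 → Dec 30, 1977: 365 days.
Dec 30, 1977 → Dec 30, 1978: 365 days.
Dec 30, 1978 → Jan 30, 1979: 31 days (December has 31).
Jan 30, 1979 → Feb 28, 1979: 29 days (January has 31).
Feb 28, 1979 → Mar 28, 1979: 28 days (February has 28).
Mar 28, 1979 → Apr 28, 1979: 31 days (March has 31).
Apr 28, 1979 → May 28, 1979: 30 days (April has 30).
May 28, 1979 → Jun 28, 1979: 31 days (May has 31).
Jun 28, 1979 → Jul 28, 1979: 30 days (June has 30).
Jul 28, 1979 → Aug 28, 1979: 31 days (July has 31).
Aug 28, 1979 → Sep 28, 1979: 31 days (August has 31).
Sep 28, 1979 → Oct 28, 1979: 30 days (September has 30).
Oct 28, 1979 → Nov 28, 1979: 31 days (October has 31).
Nov 28, 1979 → Dec 28, 1979: 30 days (November has 30).
Dec 28, 1979 → Jan 20, 1980: 23 days.
Total: 6960 days.

6960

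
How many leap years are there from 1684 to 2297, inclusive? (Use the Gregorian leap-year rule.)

Multiples of 4 in [1684,2297]: 154.
Of those, multiples of 100: 6 (not leap unless ÷400).
Multiples of 400: 1.
Leap years = 154 − 6 + 1 = 149.

149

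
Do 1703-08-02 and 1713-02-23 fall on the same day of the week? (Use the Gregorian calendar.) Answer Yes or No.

Yes

From Aug 2, 1703 to Feb 23, 1713 is 3493 days.
3493 mod 7 = 0, so they are the same weekday.
(Aug 2, 1703 is a Thursday; Feb 23, 1713 is a Thursday.)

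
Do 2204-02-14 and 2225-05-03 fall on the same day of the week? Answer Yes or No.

Yes

From Feb 14, 2204 to May 3, 2225 is 7749 days.
7749 mod 7 = 0, so they are the same weekday.
(Feb 14, 2204 is a Tuesday; May 3, 2225 is a Tuesday.)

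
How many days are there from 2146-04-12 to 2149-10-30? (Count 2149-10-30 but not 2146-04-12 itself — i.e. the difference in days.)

Apr 12, 2146 → Apr 12, 2147: 365 days.
Apr 12, 2147 → Apr 12, 2148: 366 days (Feb 29, 2148 is in that span).
Apr 12, 2148 → Apr 12, 2149: 365 days.
Apr 12, 2149 → May 12, 2149: 30 days (April has 30).
May 12, 2149 → Jun 12, 2149: 31 days (May has 31).
Jun 12, 2149 → Jul 12, 2149: 30 days (June has 30).
Jul 12, 2149 → Aug 12, 2149: 31 days (July has 31).
Aug 12, 2149 → Sep 12, 2149: 31 days (August has 31).
Sep 12, 2149 → Oct 12, 2149: 30 days (September has 30).
Oct 12, 2149 → Oct 30, 2149: 18 days.
Total: 1297 days.

1297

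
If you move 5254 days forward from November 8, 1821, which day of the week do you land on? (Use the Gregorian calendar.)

First find the weekday of Nov 8, 1821. Doomsday rule: the anchor day for the 1800s is Friday. For year 21: 21÷12 = 1 r 9, and 9÷4 = 2, so 1+9+2 = 12.
Friday + 12 ≡ Wednesday — that's 1821's doomsday.
In November the doomsday date is Nov 7.
Nov 8 is 1 day after Nov 7; 1 mod 7 = 1, so Wednesday + 1 = Thursday.
5254 mod 7 = 4, so 5254 days after a Thursday is Thursday + 4 = Monday.

Monday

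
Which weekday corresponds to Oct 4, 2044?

Doomsday rule: the anchor day for the 2000s is Tuesday. For year 44: 44÷12 = 3 r 8, and 8÷4 = 2, so 3+8+2 = 13.
Tuesday + 13 ≡ Monday — that's 2044's doomsday.
In October the doomsday date is Oct 10.
Oct 4 is 6 days before Oct 10; 6 mod 7 = 6, so Monday − 6 = Tuesday.

Tuesday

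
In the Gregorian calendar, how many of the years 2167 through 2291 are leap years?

30

Multiples of 4 in [2167,2291]: 31.
Of those, multiples of 100: 1 (not leap unless ÷400).
Multiples of 400: 0.
Leap years = 31 − 1 + 0 = 30.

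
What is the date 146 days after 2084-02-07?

July 2, 2084

Feb has 29 days: +23 → Mar 1, 2084 (123 left).
Mar has 31 days: +31 → Apr 1, 2084 (92 left).
Apr has 30 days: +30 → May 1, 2084 (62 left).
May has 31 days: +31 → Jun 1, 2084 (31 left).
Jun has 30 days: +30 → Jul 1, 2084 (1 left).
+1 → Jul 2, 2084.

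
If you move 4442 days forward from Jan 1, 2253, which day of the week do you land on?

Jan 1, 2253 is a Saturday.
4442 mod 7 = 4, so 4442 days after a Saturday is Saturday + 4 = Wednesday.

Wednesday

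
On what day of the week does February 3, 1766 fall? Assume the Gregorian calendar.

Monday

Doomsday rule: the anchor day for the 1700s is Sunday. For year 66: 66÷12 = 5 r 6, and 6÷4 = 1, so 5+6+1 = 12.
Sunday + 12 ≡ Friday — that's 1766's doomsday.
In February the doomsday date is Feb 28 (1766 is not a leap year).
Feb 3 is 25 days before Feb 28; 25 mod 7 = 4, so Friday − 4 = Monday.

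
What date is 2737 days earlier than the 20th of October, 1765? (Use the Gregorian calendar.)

April 23, 1758

−365 (one year) → Oct 20, 1764 (2372 left).
−366 (one year; includes Feb 29, 1764) → Oct 20, 1763 (2006 left).
−365 (one year) → Oct 20, 1762 (1641 left).
−365 (one year) → Oct 20, 1761 (1276 left).
−365 (one year) → Oct 20, 1760 (911 left).
−366 (one year; includes Feb 29, 1760) → Oct 20, 1759 (545 left).
−365 (one year) → Oct 20, 1758 (180 left).
−20 → Sep 30, 1758 (end of Sep, 30 days; 160 left).
−30 → Aug 31, 1758 (end of Aug, 31 days; 130 left).
−31 → Jul 31, 1758 (end of Jul, 31 days; 99 left).
−31 → Jun 30, 1758 (end of Jun, 30 days; 68 left).
−30 → May 31, 1758 (end of May, 31 days; 38 left).
−31 → Apr 30, 1758 (end of Apr, 30 days; 7 left).
−7 → Apr 23, 1758.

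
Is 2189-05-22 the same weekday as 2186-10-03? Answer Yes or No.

From Oct 3, 2186 to May 22, 2189 is 962 days.
962 mod 7 = 3, so they are different weekdays.
(Oct 3, 2186 is a Tuesday; May 22, 2189 is a Friday.)

No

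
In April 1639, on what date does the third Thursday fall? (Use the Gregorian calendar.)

April 21, 1639

April 1, 1639 is a Friday.
The first Thursday is therefore April 7 (6 days later).
The third Thursday is 7 + 2×7 = April 21.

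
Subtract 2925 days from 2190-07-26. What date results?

−365 (one year) → Jul 26, 2189 (2560 left).
−365 (one year) → Jul 26, 2188 (2195 left).
−366 (one year; includes Feb 29, 2188) → Jul 26, 2187 (1829 left).
−365 (one year) → Jul 26, 2186 (1464 left).
−365 (one year) → Jul 26, 2185 (1099 left).
−365 (one year) → Jul 26, 2184 (734 left).
−366 (one year; includes Feb 29, 2184) → Jul 26, 2183 (368 left).
−26 → Jun 30, 2183 (end of Jun, 30 days; 342 left).
−30 → May 31, 2183 (end of May, 31 days; 312 left).
−31 → Apr 30, 2183 (end of Apr, 30 days; 281 left).
−30 → Mar 31, 2183 (end of Mar, 31 days; 251 left).
−31 → Feb 28, 2183 (end of Feb, 28 days; 220 left).
−28 → Jan 31, 2183 (end of Jan, 31 days; 192 left).
−31 → Dec 31, 2182 (end of Dec, 31 days; 161 left).
−31 → Nov 30, 2182 (end of Nov, 30 days; 130 left).
−30 → Oct 31, 2182 (end of Oct, 31 days; 100 left).
−31 → Sep 30, 2182 (end of Sep, 30 days; 69 left).
−30 → Aug 31, 2182 (end of Aug, 31 days; 39 left).
−31 → Jul 31, 2182 (end of Jul, 31 days; 8 left).
−8 → Jul 23, 2182.

July 23, 2182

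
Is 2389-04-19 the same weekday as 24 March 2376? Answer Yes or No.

From Mar 24, 2376 to Apr 19, 2389 is 4774 days.
4774 mod 7 = 0, so they are the same weekday.
(Mar 24, 2376 is a Wednesday; Apr 19, 2389 is a Wednesday.)

Yes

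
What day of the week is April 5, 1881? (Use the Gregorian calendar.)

Doomsday rule: the anchor day for the 1800s is Friday. For year 81: 81÷12 = 6 r 9, and 9÷4 = 2, so 6+9+2 = 17.
Friday + 17 ≡ Monday — that's 1881's doomsday.
In April the doomsday date is Apr 4.
Apr 5 is 1 day after Apr 4; 1 mod 7 = 1, so Monday + 1 = Tuesday.

Tuesday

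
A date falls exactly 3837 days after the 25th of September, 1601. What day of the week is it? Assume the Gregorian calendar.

First find the weekday of Sep 25, 1601. Doomsday rule: the anchor day for the 1600s is Tuesday. For year 01: 1÷12 = 0 r 1, and 1÷4 = 0, so 0+1+0 = 1.
Tuesday + 1 ≡ Wednesday — that's 1601's doomsday.
In September the doomsday date is Sep 5.
Sep 25 is 20 days after Sep 5; 20 mod 7 = 6, so Wednesday + 6 = Tuesday.
3837 mod 7 = 1, so 3837 days after a Tuesday is Tuesday + 1 = Wednesday.

Wednesday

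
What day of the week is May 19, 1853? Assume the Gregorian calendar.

Doomsday rule: the anchor day for the 1800s is Friday. For year 53: 53÷12 = 4 r 5, and 5÷4 = 1, so 4+5+1 = 10.
Friday + 10 ≡ Monday — that's 1853's doomsday.
In May the doomsday date is May 9.
May 19 is 10 days after May 9; 10 mod 7 = 3, so Monday + 3 = Thursday.

Thursday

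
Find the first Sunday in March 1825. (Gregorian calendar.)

March 6, 1825

March 1, 1825 is a Tuesday.
The first Sunday is therefore March 6 (5 days later).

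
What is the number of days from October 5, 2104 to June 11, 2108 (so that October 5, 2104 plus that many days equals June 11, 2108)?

Oct 5, 2104 → Oct 5, 2105: 365 days.
Oct 5, 2105 → Oct 5, 2106: 365 days.
Oct 5, 2106 → Oct 5, 2107: 365 days.
Oct 5, 2107 → Nov 5, 2107: 31 days (October has 31).
Nov 5, 2107 → Dec 5, 2107: 30 days (November has 30).
Dec 5, 2107 → Jan 5, 2108: 31 days (December has 31).
Jan 5, 2108 → Feb 5, 2108: 31 days (January has 31).
Feb 5, 2108 → Mar 5, 2108: 29 days (February has 29).
Mar 5, 2108 → Apr 5, 2108: 31 days (March has 31).
Apr 5, 2108 → May 5, 2108: 30 days (April has 30).
May 5, 2108 → Jun 5, 2108: 31 days (May has 31).
Jun 5, 2108 → Jun 11, 2108: 6 days.
Total: 1345 days.

1345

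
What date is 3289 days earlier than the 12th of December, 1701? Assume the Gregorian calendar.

−365 (one year) → Dec 12, 1700 (2924 left).
−365 (one year) → Dec 12, 1699 (2559 left).
−365 (one year) → Dec 12, 1698 (2194 left).
−365 (one year) → Dec 12, 1697 (1829 left).
−365 (one year) → Dec 12, 1696 (1464 left).
−366 (one year; includes Feb 29, 1696) → Dec 12, 1695 (1098 left).
−365 (one year) → Dec 12, 1694 (733 left).
−365 (one year) → Dec 12, 1693 (368 left).
−12 → Nov 30, 1693 (end of Nov, 30 days; 356 left).
−30 → Oct 31, 1693 (end of Oct, 31 days; 326 left).
−31 → Sep 30, 1693 (end of Sep, 30 days; 295 left).
−30 → Aug 31, 1693 (end of Aug, 31 days; 265 left).
−31 → Jul 31, 1693 (end of Jul, 31 days; 234 left).
−31 → Jun 30, 1693 (end of Jun, 30 days; 203 left).
−30 → May 31, 1693 (end of May, 31 days; 173 left).
−31 → Apr 30, 1693 (end of Apr, 30 days; 142 left).
−30 → Mar 31, 1693 (end of Mar, 31 days; 112 left).
−31 → Feb 28, 1693 (end of Feb, 28 days; 81 left).
−28 → Jan 31, 1693 (end of Jan, 31 days; 53 left).
−31 → Dec 31, 1692 (end of Dec, 31 days; 22 left).
−22 → Dec 9, 1692.

December 9, 1692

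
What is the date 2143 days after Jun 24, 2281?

+365 (one year) → Jun 24, 2282 (1778 left).
+365 (one year) → Jun 24, 2283 (1413 left).
+366 (one year; includes Feb 29, 2284) → Jun 24, 2284 (1047 left).
+365 (one year) → Jun 24, 2285 (682 left).
+365 (one year) → Jun 24, 2286 (317 left).
Jun has 30 days: +7 → Jul 1, 2286 (310 left).
Jul has 31 days: +31 → Aug 1, 2286 (279 left).
Aug has 31 days: +31 → Sep 1, 2286 (248 left).
Sep has 30 days: +30 → Oct 1, 2286 (218 left).
Oct has 31 days: +31 → Nov 1, 2286 (187 left).
Nov has 30 days: +30 → Dec 1, 2286 (157 left).
Dec has 31 days: +31 → Jan 1, 2287 (126 left).
Jan has 31 days: +31 → Feb 1, 2287 (95 left).
Feb has 28 days: +28 → Mar 1, 2287 (67 left).
Mar has 31 days: +31 → Apr 1, 2287 (36 left).
Apr has 30 days: +30 → May 1, 2287 (6 left).
+6 → May 7, 2287.

May 7, 2287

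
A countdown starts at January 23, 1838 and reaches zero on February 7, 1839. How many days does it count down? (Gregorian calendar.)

Jan 23, 1838 → Feb 23, 1838: 31 days (January has 31).
Feb 23, 1838 → Mar 23, 1838: 28 days (February has 28).
Mar 23, 1838 → Apr 23, 1838: 31 days (March has 31).
Apr 23, 1838 → May 23, 1838: 30 days (April has 30).
May 23, 1838 → Jun 23, 1838: 31 days (May has 31).
Jun 23, 1838 → Jul 23, 1838: 30 days (June has 30).
Jul 23, 1838 → Aug 23, 1838: 31 days (July has 31).
Aug 23, 1838 → Sep 23, 1838: 31 days (August has 31).
Sep 23, 1838 → Oct 23, 1838: 30 days (September has 30).
Oct 23, 1838 → Nov 23, 1838: 31 days (October has 31).
Nov 23, 1838 → Dec 23, 1838: 30 days (November has 30).
Dec 23, 1838 → Jan 23, 1839: 31 days (December has 31).
Jan 23, 1839 → Feb 7, 1839: 15 days.
Total: 380 days.

380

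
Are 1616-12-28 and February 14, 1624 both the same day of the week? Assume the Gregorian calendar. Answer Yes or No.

Yes

From Dec 28, 1616 to Feb 14, 1624 is 2604 days.
2604 mod 7 = 0, so they are the same weekday.
(Dec 28, 1616 is a Wednesday; Feb 14, 1624 is a Wednesday.)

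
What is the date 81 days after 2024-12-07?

February 26, 2025

Dec has 31 days: +25 → Jan 1, 2025 (56 left).
Jan has 31 days: +31 → Feb 1, 2025 (25 left).
+25 → Feb 26, 2025.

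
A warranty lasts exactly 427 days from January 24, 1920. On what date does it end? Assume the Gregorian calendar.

March 26, 1921

+366 (one year; includes Feb 29, 1920) → Jan 24, 1921 (61 left).
Jan has 31 days: +8 → Feb 1, 1921 (53 left).
Feb has 28 days: +28 → Mar 1, 1921 (25 left).
+25 → Mar 26, 1921.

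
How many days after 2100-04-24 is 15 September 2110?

3796

Apr 24, 2100 → Apr 24, 2101: 365 days.
Apr 24, 2101 → Apr 24, 2102: 365 days.
Apr 24, 2102 → Apr 24, 2103: 365 days.
Apr 24, 2103 → Apr 24, 2104: 366 days (Feb 29, 2104 is in that span).
Apr 24, 2104 → Apr 24, 2105: 365 days.
Apr 24, 2105 → Apr 24, 2106: 365 days.
Apr 24, 2106 → Apr 24, 2107: 365 days.
Apr 24, 2107 → Apr 24, 2108: 366 days (Feb 29, 2108 is in that span).
Apr 24, 2108 → Apr 24, 2109: 365 days.
Apr 24, 2109 → Apr 24, 2110: 365 days.
Apr 24, 2110 → May 24, 2110: 30 days (April has 30).
May 24, 2110 → Jun 24, 2110: 31 days (May has 31).
Jun 24, 2110 → Jul 24, 2110: 30 days (June has 30).
Jul 24, 2110 → Aug 24, 2110: 31 days (July has 31).
Aug 24, 2110 → Sep 15, 2110: 22 days.
Total: 3796 days.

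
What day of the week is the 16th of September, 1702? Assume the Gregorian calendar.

Doomsday rule: the anchor day for the 1700s is Sunday. For year 02: 2÷12 = 0 r 2, and 2÷4 = 0, so 0+2+0 = 2.
Sunday + 2 ≡ Tuesday — that's 1702's doomsday.
In September the doomsday date is Sep 5.
Sep 16 is 11 days after Sep 5; 11 mod 7 = 4, so Tuesday + 4 = Saturday.

Saturday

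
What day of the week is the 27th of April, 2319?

Doomsday rule: the anchor day for the 2300s is Wednesday. For year 19: 19÷12 = 1 r 7, and 7÷4 = 1, so 1+7+1 = 9.
Wednesday + 9 ≡ Friday — that's 2319's doomsday.
In April the doomsday date is Apr 4.
Apr 27 is 23 days after Apr 4; 23 mod 7 = 2, so Friday + 2 = Sunday.

Sunday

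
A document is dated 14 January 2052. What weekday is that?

Sunday

January 1, 2052 is a Monday.
Jan 1, 2052 → Jan 14, 2052: 13 days.
Total: 13 days.
13 mod 7 = 6, so Monday + 6 = Sunday.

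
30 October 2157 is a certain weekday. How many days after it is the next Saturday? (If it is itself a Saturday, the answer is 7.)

Oct 30, 2157 is a Sunday.
From Sunday to the next Saturday is 6 days.

6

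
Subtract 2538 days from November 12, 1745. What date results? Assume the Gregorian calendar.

−365 (one year) → Nov 12, 1744 (2173 left).
−366 (one year; includes Feb 29, 1744) → Nov 12, 1743 (1807 left).
−365 (one year) → Nov 12, 1742 (1442 left).
−365 (one year) → Nov 12, 1741 (1077 left).
−365 (one year) → Nov 12, 1740 (712 left).
−366 (one year; includes Feb 29, 1740) → Nov 12, 1739 (346 left).
−12 → Oct 31, 1739 (end of Oct, 31 days; 334 left).
−31 → Sep 30, 1739 (end of Sep, 30 days; 303 left).
−30 → Aug 31, 1739 (end of Aug, 31 days; 273 left).
−31 → Jul 31, 1739 (end of Jul, 31 days; 242 left).
−31 → Jun 30, 1739 (end of Jun, 30 days; 211 left).
−30 → May 31, 1739 (end of May, 31 days; 181 left).
−31 → Apr 30, 1739 (end of Apr, 30 days; 150 left).
−30 → Mar 31, 1739 (end of Mar, 31 days; 120 left).
−31 → Feb 28, 1739 (end of Feb, 28 days; 89 left).
−28 → Jan 31, 1739 (end of Jan, 31 days; 61 left).
−31 → Dec 31, 1738 (end of Dec, 31 days; 30 left).
−30 → Dec 1, 1738.

December 1, 1738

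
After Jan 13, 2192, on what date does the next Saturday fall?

January 14, 2192

Jan 13, 2192 is a Friday.
From Friday to the next Saturday is 1 day.
Jan 13, 2192 + 1 = Jan 14, 2192.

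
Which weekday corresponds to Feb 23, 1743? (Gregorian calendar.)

Doomsday rule: the anchor day for the 1700s is Sunday. For year 43: 43÷12 = 3 r 7, and 7÷4 = 1, so 3+7+1 = 11.
Sunday + 11 ≡ Thursday — that's 1743's doomsday.
In February the doomsday date is Feb 28 (1743 is not a leap year).
Feb 23 is 5 days before Feb 28; 5 mod 7 = 5, so Thursday − 5 = Saturday.

Saturday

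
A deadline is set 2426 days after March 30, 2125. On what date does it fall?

+365 (one year) → Mar 30, 2126 (2061 left).
+365 (one year) → Mar 30, 2127 (1696 left).
+366 (one year; includes Feb 29, 2128) → Mar 30, 2128 (1330 left).
+365 (one year) → Mar 30, 2129 (965 left).
+365 (one year) → Mar 30, 2130 (600 left).
+365 (one year) → Mar 30, 2131 (235 left).
Mar has 31 days: +2 → Apr 1, 2131 (233 left).
Apr has 30 days: +30 → May 1, 2131 (203 left).
May has 31 days: +31 → Jun 1, 2131 (172 left).
Jun has 30 days: +30 → Jul 1, 2131 (142 left).
Jul has 31 days: +31 → Aug 1, 2131 (111 left).
Aug has 31 days: +31 → Sep 1, 2131 (80 left).
Sep has 30 days: +30 → Oct 1, 2131 (50 left).
Oct has 31 days: +31 → Nov 1, 2131 (19 left).
+19 → Nov 20, 2131.

November 20, 2131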